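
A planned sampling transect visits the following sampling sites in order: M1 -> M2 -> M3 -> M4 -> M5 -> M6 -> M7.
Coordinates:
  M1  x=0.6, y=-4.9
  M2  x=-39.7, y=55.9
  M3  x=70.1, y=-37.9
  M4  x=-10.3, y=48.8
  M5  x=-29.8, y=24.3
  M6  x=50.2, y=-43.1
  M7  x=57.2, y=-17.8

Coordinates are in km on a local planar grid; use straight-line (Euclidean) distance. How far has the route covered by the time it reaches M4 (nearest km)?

336 km

Leg distances:
M1→M2: 72.9 km  (cumulative 72.9 km)
M2→M3: 144.4 km  (cumulative 217.4 km)
M3→M4: 118.2 km  (cumulative 335.6 km)
Cumulative distance at M4 ≈ 336 km.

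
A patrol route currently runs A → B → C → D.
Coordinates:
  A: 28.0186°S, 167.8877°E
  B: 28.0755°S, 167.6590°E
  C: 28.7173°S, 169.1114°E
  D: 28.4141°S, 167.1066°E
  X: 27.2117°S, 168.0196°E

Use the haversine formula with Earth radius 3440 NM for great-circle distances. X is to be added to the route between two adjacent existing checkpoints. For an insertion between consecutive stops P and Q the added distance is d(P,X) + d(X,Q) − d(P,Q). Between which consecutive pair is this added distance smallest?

between B and C

Added distance for inserting X between each consecutive pair:
A–B: 91.7 NM
B–C: 76.8 NM
C–D: 87.0 NM
Smallest added distance is 76.8 NM, inserting between B and C.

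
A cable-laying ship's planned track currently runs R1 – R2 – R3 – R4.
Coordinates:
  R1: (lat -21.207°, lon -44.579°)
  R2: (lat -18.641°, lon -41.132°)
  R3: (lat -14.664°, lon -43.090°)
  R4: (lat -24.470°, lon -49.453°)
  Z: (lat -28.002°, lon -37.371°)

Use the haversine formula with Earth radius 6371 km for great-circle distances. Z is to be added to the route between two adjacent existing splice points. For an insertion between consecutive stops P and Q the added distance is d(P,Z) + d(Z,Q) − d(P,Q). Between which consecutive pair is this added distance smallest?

between R3 and R4

Added distance for inserting Z between each consecutive pair:
R1–R2: 1698.8 km
R2–R3: 2216.6 km
R3–R4: 1585.6 km
Smallest added distance is 1585.6 km, inserting between R3 and R4.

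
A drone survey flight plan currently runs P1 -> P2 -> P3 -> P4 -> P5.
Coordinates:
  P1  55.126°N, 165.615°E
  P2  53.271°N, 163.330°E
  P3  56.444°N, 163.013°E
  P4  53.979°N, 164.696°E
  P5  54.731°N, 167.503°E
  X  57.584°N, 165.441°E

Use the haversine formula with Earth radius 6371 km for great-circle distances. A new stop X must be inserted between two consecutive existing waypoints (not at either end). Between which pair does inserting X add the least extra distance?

Added distance for inserting X between each consecutive pair:
P1–P2: 517.0 km
P2–P3: 338.3 km
P3–P4: 303.5 km
P4–P5: 545.3 km
Smallest added distance is 303.5 km, inserting between P3 and P4.

between P3 and P4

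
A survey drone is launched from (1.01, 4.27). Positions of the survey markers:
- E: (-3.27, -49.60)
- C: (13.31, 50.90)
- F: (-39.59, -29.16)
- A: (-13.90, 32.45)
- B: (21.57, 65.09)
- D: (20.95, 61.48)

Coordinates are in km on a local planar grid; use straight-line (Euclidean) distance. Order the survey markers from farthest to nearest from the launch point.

Computing each straight-line distance from (1.01, 4.27):
B (21.57, 65.09): 64.2 km
D (20.95, 61.48): 60.6 km
E (-3.27, -49.60): 54.0 km
F (-39.59, -29.16): 52.6 km
C (13.31, 50.90): 48.2 km
A (-13.90, 32.45): 31.9 km

B, D, E, F, C, A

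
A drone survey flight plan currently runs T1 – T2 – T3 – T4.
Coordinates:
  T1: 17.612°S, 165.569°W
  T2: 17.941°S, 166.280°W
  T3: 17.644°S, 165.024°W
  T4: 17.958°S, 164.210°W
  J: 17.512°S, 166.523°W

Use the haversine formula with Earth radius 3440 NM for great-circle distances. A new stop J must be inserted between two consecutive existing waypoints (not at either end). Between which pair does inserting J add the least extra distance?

between T1 and T2

Added distance for inserting J between each consecutive pair:
T1–T2: 39.0 NM
T2–T3: 41.4 NM
T3–T4: 170.9 NM
Smallest added distance is 39.0 NM, inserting between T1 and T2.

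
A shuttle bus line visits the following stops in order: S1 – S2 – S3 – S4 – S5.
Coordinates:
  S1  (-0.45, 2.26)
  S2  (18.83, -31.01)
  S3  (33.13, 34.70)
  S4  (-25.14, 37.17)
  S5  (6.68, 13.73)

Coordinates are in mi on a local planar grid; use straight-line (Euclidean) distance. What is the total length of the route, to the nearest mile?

204 mi

Leg distances:
S1→S2: 38.5 mi  (cumulative 38.5 mi)
S2→S3: 67.2 mi  (cumulative 105.7 mi)
S3→S4: 58.3 mi  (cumulative 164.0 mi)
S4→S5: 39.5 mi  (cumulative 203.5 mi)
Total route length ≈ 204 mi.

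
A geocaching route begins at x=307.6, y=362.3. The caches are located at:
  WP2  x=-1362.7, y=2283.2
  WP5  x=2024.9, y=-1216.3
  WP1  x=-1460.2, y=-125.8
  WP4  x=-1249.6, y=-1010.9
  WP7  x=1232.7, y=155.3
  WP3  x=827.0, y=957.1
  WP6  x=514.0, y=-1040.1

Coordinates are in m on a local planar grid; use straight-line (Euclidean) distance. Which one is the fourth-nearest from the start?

Distance to each, sorted:
WP3: 789.7 m
WP7: 948.0 m
WP6: 1417.5 m
WP1: 1833.9 m
WP4: 2076.2 m
WP5: 2332.6 m
WP2: 2545.5 m
The fourth-nearest is WP1 at 1833.9 m.

WP1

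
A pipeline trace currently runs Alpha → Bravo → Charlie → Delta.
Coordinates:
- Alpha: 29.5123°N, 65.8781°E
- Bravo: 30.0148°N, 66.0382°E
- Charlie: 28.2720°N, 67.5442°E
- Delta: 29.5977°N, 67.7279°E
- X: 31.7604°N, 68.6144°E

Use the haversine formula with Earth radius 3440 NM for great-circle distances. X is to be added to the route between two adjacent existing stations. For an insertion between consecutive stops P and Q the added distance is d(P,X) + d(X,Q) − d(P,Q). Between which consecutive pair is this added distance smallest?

Added distance for inserting X between each consecutive pair:
Alpha–Bravo: 333.2 NM
Bravo–Charlie: 254.7 NM
Charlie–Delta: 274.2 NM
Smallest added distance is 254.7 NM, inserting between Bravo and Charlie.

between Bravo and Charlie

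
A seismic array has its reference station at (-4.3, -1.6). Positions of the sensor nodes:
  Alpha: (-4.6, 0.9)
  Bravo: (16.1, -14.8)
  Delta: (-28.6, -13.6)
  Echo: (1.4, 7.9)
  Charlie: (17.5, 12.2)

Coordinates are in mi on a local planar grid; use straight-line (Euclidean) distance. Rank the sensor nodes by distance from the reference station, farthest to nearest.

Distance from the reference station at (-4.3, -1.6) to each:
Delta (-28.6, -13.6): 27.1 mi
Charlie (17.5, 12.2): 25.8 mi
Bravo (16.1, -14.8): 24.3 mi
Echo (1.4, 7.9): 11.1 mi
Alpha (-4.6, 0.9): 2.5 mi

Delta, Charlie, Bravo, Echo, Alpha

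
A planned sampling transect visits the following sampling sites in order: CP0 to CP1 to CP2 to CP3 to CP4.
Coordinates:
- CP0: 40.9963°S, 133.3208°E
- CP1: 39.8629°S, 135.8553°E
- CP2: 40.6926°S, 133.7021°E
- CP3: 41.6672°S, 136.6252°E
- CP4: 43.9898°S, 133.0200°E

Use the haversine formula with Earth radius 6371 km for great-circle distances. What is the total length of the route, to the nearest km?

Leg distances:
CP0→CP1: 248.8 km  (cumulative 248.8 km)
CP1→CP2: 204.6 km  (cumulative 453.4 km)
CP2→CP3: 267.5 km  (cumulative 721.0 km)
CP3→CP4: 391.3 km  (cumulative 1112.2 km)
Total route length ≈ 1112 km.

1112 km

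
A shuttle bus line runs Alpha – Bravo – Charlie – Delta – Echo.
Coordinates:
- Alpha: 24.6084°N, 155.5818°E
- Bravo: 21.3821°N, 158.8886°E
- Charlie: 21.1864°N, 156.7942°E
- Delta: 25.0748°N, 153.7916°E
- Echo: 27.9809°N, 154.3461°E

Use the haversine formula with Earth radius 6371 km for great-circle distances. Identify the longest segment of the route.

Charlie–Delta

Leg distances:
Alpha→Bravo: 493.2 km
Bravo→Charlie: 218.1 km
Charlie→Delta: 530.2 km
Delta→Echo: 327.8 km
The longest leg is Charlie–Delta at 530.2 km.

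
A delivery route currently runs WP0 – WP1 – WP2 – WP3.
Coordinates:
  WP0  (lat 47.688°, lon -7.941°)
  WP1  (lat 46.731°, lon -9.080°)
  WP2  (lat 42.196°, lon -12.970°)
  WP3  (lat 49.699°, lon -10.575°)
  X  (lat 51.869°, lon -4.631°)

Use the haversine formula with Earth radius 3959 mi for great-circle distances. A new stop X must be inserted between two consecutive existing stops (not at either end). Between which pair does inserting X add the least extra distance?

between WP2 and WP3

Added distance for inserting X between each consecutive pair:
WP0–WP1: 646.9 mi
WP1–WP2: 814.3 mi
WP2–WP3: 542.8 mi
Smallest added distance is 542.8 mi, inserting between WP2 and WP3.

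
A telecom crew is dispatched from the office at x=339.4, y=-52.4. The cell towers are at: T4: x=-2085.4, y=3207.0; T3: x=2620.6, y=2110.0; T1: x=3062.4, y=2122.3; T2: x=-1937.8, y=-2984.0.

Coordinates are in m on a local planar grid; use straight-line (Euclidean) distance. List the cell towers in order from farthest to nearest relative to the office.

Computing each straight-line distance from x=339.4, y=-52.4:
T4 x=-2085.4, y=3207.0: 4062.4 m
T2 x=-1937.8, y=-2984.0: 3712.1 m
T1 x=3062.4, y=2122.3: 3484.8 m
T3 x=2620.6, y=2110.0: 3143.2 m

T4, T2, T1, T3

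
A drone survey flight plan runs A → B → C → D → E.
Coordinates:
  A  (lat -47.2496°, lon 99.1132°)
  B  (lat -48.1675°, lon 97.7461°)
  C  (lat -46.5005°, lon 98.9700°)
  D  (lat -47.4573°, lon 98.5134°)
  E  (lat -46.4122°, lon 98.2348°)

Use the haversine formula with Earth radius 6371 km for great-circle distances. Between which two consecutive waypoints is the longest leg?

B–C

Leg distances:
A→B: 144.5 km
B→C: 207.0 km
C→D: 111.9 km
D→E: 118.1 km
The longest leg is B–C at 207.0 km.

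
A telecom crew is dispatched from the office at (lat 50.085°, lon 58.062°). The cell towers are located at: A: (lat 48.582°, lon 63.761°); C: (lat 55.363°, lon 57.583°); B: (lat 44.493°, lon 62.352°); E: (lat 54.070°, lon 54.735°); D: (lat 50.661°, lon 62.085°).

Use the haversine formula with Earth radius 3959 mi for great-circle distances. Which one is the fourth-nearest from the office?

Distances from the office ((lat 50.085°, lon 58.062°)):
D: 181.7 mi
A: 276.7 mi
E: 309.4 mi
C: 365.2 mi
B: 435.4 mi
The fourth-nearest is C at 365.2 mi.

C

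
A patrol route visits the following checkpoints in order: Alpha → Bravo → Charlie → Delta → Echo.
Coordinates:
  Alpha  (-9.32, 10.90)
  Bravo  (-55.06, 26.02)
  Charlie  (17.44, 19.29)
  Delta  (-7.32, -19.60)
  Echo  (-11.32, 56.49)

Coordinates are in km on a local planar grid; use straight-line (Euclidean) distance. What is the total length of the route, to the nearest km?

Leg distances:
Alpha→Bravo: 48.2 km  (cumulative 48.2 km)
Bravo→Charlie: 72.8 km  (cumulative 121.0 km)
Charlie→Delta: 46.1 km  (cumulative 167.1 km)
Delta→Echo: 76.2 km  (cumulative 243.3 km)
Total route length ≈ 243 km.

243 km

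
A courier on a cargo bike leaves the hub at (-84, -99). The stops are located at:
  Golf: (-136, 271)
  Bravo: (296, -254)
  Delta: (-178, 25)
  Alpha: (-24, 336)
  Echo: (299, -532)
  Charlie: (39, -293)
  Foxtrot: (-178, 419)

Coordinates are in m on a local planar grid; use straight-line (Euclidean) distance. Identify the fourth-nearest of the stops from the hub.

Bravo

Distance to each, sorted:
Delta: 155.6 m
Charlie: 229.7 m
Golf: 373.6 m
Bravo: 410.4 m
Alpha: 439.1 m
Foxtrot: 526.5 m
Echo: 578.1 m
The fourth-nearest is Bravo at 410.4 m.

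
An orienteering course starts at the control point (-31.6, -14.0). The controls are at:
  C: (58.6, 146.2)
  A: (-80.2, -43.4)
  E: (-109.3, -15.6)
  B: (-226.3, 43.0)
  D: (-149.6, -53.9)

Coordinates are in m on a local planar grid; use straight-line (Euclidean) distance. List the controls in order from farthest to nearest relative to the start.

B, C, D, E, A

Distances from the start:
B (-226.3, 43.0): 202.9 m
C (58.6, 146.2): 183.8 m
D (-149.6, -53.9): 124.6 m
E (-109.3, -15.6): 77.7 m
A (-80.2, -43.4): 56.8 m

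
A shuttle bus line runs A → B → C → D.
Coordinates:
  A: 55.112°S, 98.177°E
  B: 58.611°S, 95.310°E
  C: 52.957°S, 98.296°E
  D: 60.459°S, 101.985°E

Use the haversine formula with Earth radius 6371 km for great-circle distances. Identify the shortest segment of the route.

Leg distances:
A→B: 426.2 km
B→C: 655.7 km
C→D: 863.7 km
The shortest leg is A–B at 426.2 km.

A–B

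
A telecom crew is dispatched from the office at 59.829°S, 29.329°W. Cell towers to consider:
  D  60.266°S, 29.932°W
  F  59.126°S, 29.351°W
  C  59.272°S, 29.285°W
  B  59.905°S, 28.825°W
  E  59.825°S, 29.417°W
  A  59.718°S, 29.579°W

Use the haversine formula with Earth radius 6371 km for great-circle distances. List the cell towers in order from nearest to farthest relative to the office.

E, A, B, D, C, F

Computing each great-circle distance from 59.829°S, 29.329°W:
E 59.825°S, 29.417°W: 4.9 km
A 59.718°S, 29.579°W: 18.7 km
B 59.905°S, 28.825°W: 29.4 km
D 60.266°S, 29.932°W: 59.0 km
C 59.272°S, 29.285°W: 62.0 km
F 59.126°S, 29.351°W: 78.2 km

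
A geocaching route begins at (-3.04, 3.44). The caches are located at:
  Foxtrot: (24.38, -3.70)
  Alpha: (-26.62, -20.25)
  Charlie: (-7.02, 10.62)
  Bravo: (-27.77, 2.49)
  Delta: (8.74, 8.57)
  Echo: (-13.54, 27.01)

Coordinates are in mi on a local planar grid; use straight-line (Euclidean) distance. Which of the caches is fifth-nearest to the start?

Foxtrot

Distance to each, sorted:
Charlie: 8.2 mi
Delta: 12.8 mi
Bravo: 24.7 mi
Echo: 25.8 mi
Foxtrot: 28.3 mi
Alpha: 33.4 mi
The fifth-nearest is Foxtrot at 28.3 mi.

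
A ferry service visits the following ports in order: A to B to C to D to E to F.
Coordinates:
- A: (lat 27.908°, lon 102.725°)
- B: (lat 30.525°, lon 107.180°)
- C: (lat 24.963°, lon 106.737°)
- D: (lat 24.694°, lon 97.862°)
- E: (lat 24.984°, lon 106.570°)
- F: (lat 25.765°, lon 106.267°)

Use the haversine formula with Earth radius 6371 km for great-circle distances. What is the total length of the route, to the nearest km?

Leg distances:
A→B: 521.1 km  (cumulative 521.1 km)
B→C: 620.0 km  (cumulative 1141.1 km)
C→D: 896.0 km  (cumulative 2037.1 km)
D→E: 879.2 km  (cumulative 2916.2 km)
E→F: 92.0 km  (cumulative 3008.2 km)
Total route length ≈ 3008 km.

3008 km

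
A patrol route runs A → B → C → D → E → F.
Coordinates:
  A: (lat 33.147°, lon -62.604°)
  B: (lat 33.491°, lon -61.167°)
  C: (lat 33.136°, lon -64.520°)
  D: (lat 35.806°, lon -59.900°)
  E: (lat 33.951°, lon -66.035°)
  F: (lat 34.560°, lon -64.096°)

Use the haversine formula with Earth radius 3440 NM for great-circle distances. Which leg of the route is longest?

Leg distances:
A→B: 75.0 NM
B→C: 169.6 NM
C→D: 279.2 NM
D→E: 322.0 NM
E→F: 102.9 NM
The longest leg is D–E at 322.0 NM.

D–E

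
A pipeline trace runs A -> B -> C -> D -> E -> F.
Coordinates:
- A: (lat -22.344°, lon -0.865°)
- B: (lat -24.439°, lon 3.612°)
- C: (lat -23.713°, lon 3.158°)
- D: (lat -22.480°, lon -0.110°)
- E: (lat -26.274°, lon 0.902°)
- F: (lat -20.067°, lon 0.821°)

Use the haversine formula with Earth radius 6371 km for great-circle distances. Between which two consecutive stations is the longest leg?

E–F

Leg distances:
A→B: 512.8 km
B→C: 93.0 km
C→D: 361.3 km
D→E: 434.1 km
E→F: 690.2 km
The longest leg is E–F at 690.2 km.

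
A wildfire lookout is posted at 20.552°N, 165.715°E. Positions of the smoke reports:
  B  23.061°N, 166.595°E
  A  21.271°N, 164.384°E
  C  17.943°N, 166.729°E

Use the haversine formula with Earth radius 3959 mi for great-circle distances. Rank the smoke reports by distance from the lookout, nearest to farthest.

Computing each great-circle distance from 20.552°N, 165.715°E:
A 21.271°N, 164.384°E: 99.2 mi
B 23.061°N, 166.595°E: 182.3 mi
C 17.943°N, 166.729°E: 192.0 mi

A, B, C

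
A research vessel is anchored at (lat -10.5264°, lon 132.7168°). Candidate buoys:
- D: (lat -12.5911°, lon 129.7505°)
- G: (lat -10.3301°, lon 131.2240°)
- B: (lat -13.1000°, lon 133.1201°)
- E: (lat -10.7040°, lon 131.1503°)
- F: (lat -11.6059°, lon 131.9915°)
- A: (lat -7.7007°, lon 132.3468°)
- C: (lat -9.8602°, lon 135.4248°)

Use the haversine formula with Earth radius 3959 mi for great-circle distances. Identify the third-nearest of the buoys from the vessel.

E

Distances from the vessel ((lat -10.5264°, lon 132.7168°)):
F: 89.3 mi
G: 102.3 mi
E: 107.1 mi
B: 179.9 mi
C: 189.8 mi
A: 196.9 mi
D: 246.3 mi
The third-nearest is E at 107.1 mi.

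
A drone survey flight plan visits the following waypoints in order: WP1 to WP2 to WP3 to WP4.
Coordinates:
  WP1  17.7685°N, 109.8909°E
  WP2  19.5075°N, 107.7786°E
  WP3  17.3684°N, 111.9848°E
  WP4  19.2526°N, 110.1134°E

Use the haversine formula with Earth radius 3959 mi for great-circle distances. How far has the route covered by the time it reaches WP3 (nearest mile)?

Leg distances:
WP1→WP2: 183.2 mi  (cumulative 183.2 mi)
WP2→WP3: 312.8 mi  (cumulative 496.0 mi)
Cumulative distance at WP3 ≈ 496 mi.

496 mi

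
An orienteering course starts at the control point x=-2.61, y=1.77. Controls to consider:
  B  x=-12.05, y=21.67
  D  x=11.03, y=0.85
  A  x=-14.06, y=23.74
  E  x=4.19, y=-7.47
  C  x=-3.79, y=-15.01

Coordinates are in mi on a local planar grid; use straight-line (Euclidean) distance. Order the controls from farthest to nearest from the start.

A, B, C, D, E

Computing each straight-line distance from x=-2.61, y=1.77:
A x=-14.06, y=23.74: 24.8 mi
B x=-12.05, y=21.67: 22.0 mi
C x=-3.79, y=-15.01: 16.8 mi
D x=11.03, y=0.85: 13.7 mi
E x=4.19, y=-7.47: 11.5 mi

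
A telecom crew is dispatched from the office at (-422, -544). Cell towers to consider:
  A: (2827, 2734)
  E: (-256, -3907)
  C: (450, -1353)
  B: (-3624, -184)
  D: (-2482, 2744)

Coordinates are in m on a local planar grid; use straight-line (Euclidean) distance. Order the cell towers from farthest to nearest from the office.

A, D, E, B, C

Distance from the office at (-422, -544) to each:
A (2827, 2734): 4615.3 m
D (-2482, 2744): 3880.0 m
E (-256, -3907): 3367.1 m
B (-3624, -184): 3222.2 m
C (450, -1353): 1189.5 m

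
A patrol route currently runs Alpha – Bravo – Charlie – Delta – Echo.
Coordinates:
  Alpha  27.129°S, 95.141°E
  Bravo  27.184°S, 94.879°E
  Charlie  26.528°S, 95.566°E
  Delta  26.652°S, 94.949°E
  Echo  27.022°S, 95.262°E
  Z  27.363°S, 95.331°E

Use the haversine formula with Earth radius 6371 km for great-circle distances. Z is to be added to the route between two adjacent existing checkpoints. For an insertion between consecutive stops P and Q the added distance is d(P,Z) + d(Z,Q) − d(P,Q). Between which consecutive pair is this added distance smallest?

between Bravo and Charlie

Added distance for inserting Z between each consecutive pair:
Alpha–Bravo: 54.4 km
Bravo–Charlie: 44.8 km
Charlie–Delta: 120.5 km
Delta–Echo: 74.6 km
Smallest added distance is 44.8 km, inserting between Bravo and Charlie.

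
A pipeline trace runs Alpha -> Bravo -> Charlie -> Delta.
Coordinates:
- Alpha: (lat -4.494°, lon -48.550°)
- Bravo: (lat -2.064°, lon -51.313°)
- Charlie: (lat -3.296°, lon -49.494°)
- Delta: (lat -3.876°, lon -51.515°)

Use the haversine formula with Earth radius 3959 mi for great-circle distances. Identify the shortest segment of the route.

Charlie–Delta

Leg distances:
Alpha→Bravo: 254.0 mi
Bravo→Charlie: 151.7 mi
Charlie→Delta: 145.0 mi
The shortest leg is Charlie–Delta at 145.0 mi.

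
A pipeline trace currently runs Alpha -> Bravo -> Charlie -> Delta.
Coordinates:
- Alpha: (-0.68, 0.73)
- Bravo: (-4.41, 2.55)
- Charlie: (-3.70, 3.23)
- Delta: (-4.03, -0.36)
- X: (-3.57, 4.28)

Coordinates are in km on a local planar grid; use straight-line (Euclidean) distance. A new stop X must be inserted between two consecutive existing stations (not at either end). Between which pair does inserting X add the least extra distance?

Added distance for inserting X between each consecutive pair:
Alpha–Bravo: 2.4 km
Bravo–Charlie: 2.0 km
Charlie–Delta: 2.1 km
Smallest added distance is 2.0 km, inserting between Bravo and Charlie.

between Bravo and Charlie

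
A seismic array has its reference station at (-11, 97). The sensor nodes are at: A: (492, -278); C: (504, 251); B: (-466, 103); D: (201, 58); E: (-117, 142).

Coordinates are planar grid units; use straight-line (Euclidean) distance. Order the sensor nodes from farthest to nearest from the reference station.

Distance from the reference station at (-11, 97) to each:
A (492, -278): 627.4
C (504, 251): 537.5
B (-466, 103): 455.0
D (201, 58): 215.6
E (-117, 142): 115.2

A, C, B, D, E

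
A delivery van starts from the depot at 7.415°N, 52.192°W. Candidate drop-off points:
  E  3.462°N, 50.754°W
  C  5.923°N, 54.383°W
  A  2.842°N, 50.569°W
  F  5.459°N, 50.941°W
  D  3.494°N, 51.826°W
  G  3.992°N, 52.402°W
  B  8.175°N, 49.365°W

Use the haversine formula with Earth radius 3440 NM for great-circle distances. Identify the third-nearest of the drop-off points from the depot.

B

Distances from the depot (7.415°N, 52.192°W):
F: 139.1 NM
C: 158.4 NM
B: 174.2 NM
G: 205.9 NM
D: 236.4 NM
E: 252.4 NM
A: 291.2 NM
The third-nearest is B at 174.2 NM.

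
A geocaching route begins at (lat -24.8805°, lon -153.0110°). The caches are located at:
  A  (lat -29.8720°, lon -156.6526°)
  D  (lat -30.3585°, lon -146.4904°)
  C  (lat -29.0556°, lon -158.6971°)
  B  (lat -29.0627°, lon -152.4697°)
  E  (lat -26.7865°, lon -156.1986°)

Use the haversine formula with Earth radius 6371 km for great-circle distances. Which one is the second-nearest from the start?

Distance to each, sorted:
E: 383.0 km
B: 468.1 km
A: 661.2 km
C: 729.9 km
D: 884.9 km
The second-nearest is B at 468.1 km.

B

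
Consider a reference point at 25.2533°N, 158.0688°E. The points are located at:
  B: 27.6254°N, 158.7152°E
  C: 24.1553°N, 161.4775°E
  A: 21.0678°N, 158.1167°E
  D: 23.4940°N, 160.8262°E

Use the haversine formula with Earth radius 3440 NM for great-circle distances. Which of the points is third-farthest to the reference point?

D

Distances from the reference point (25.2533°N, 158.0688°E):
A: 251.3 NM
C: 197.3 NM
D: 184.1 NM
B: 146.6 NM
The third-farthest is D at 184.1 NM.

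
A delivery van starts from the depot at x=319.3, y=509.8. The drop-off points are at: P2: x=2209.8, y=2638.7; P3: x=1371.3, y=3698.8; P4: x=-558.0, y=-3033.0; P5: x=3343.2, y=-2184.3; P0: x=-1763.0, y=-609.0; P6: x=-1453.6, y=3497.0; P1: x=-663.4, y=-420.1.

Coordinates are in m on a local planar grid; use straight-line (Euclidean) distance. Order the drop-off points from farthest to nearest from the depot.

P5, P4, P6, P3, P2, P0, P1

Computing each straight-line distance from x=319.3, y=509.8:
P5 x=3343.2, y=-2184.3: 4050.0 m
P4 x=-558.0, y=-3033.0: 3649.8 m
P6 x=-1453.6, y=3497.0: 3473.7 m
P3 x=1371.3, y=3698.8: 3358.0 m
P2 x=2209.8, y=2638.7: 2847.1 m
P0 x=-1763.0, y=-609.0: 2363.8 m
P1 x=-663.4, y=-420.1: 1352.9 m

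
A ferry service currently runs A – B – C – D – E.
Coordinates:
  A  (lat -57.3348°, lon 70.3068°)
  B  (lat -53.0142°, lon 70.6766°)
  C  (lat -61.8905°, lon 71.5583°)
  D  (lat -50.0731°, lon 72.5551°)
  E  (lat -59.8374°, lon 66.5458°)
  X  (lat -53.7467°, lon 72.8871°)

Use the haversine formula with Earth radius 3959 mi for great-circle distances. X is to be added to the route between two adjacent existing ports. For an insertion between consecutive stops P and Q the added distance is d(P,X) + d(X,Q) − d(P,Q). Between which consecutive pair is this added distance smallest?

Added distance for inserting X between each consecutive pair:
A–B: 72.9 mi
B–C: 54.8 mi
C–D: 1.6 mi
D–E: 23.3 mi
Smallest added distance is 1.6 mi, inserting between C and D.

between C and D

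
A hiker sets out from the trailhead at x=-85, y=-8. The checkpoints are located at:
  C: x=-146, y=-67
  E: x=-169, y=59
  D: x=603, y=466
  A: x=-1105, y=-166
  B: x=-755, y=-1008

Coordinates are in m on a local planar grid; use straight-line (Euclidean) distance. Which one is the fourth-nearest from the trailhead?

Distances from the trailhead (x=-85, y=-8):
C: 84.9 m
E: 107.4 m
D: 835.5 m
A: 1032.2 m
B: 1203.7 m
The fourth-nearest is A at 1032.2 m.

A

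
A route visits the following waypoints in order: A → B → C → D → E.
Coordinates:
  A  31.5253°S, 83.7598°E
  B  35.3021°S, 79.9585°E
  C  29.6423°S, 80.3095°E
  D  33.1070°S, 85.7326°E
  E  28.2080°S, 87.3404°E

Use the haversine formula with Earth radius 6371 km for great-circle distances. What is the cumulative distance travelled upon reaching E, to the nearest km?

Leg distances:
A→B: 548.4 km  (cumulative 548.4 km)
B→C: 630.2 km  (cumulative 1178.6 km)
C→D: 642.9 km  (cumulative 1821.5 km)
D→E: 566.0 km  (cumulative 2387.5 km)
Cumulative distance at E ≈ 2387 km.

2387 km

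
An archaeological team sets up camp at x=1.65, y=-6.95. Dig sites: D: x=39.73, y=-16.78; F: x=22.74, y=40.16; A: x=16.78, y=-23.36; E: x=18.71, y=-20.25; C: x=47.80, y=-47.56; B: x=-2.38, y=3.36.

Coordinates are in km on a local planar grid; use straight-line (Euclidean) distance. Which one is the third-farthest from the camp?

Distance to each, sorted:
C: 61.5 km
F: 51.6 km
D: 39.3 km
A: 22.3 km
E: 21.6 km
B: 11.1 km
The third-farthest is D at 39.3 km.

D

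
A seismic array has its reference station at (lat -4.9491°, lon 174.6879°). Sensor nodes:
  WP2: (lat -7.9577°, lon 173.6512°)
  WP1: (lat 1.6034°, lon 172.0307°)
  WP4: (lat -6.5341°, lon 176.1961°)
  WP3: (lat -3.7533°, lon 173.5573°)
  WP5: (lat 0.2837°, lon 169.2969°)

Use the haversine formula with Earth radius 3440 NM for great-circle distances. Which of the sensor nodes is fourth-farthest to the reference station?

WP4

Distance to each, sorted:
WP5: 450.8 NM
WP1: 424.5 NM
WP2: 190.9 NM
WP4: 131.0 NM
WP3: 98.7 NM
The fourth-farthest is WP4 at 131.0 NM.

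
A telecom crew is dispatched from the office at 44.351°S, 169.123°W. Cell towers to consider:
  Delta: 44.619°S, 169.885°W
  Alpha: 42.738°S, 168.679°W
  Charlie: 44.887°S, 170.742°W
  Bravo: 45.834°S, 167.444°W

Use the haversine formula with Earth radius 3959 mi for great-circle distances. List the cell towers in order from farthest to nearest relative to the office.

Distances from the office:
Bravo 45.834°S, 167.444°W: 131.2 mi
Alpha 42.738°S, 168.679°W: 113.7 mi
Charlie 44.887°S, 170.742°W: 87.8 mi
Delta 44.619°S, 169.885°W: 41.9 mi

Bravo, Alpha, Charlie, Delta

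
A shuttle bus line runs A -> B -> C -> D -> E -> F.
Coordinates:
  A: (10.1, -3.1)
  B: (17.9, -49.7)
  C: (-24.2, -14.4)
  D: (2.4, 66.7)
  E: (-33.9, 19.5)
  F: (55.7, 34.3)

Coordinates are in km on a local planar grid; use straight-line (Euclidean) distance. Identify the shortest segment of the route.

Leg distances:
A→B: 47.2 km
B→C: 54.9 km
C→D: 85.4 km
D→E: 59.5 km
E→F: 90.8 km
The shortest leg is A–B at 47.2 km.

A–B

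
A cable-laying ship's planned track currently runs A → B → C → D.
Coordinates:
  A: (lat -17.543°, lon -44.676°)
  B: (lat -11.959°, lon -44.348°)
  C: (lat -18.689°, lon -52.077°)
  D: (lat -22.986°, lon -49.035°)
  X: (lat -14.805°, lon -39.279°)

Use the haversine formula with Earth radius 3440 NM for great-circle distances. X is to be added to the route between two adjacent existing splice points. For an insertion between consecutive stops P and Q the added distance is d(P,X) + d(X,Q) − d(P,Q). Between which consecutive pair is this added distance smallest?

Added distance for inserting X between each consecutive pair:
A–B: 357.9 NM
B–C: 510.7 NM
C–D: 1202.2 NM
Smallest added distance is 357.9 NM, inserting between A and B.

between A and B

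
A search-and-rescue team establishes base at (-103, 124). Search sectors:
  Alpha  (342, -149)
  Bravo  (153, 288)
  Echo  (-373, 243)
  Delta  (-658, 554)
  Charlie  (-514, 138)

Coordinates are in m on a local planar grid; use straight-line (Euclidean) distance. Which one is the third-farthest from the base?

Distances from the base ((-103, 124)):
Delta: 702.1 m
Alpha: 522.1 m
Charlie: 411.2 m
Bravo: 304.0 m
Echo: 295.1 m
The third-farthest is Charlie at 411.2 m.

Charlie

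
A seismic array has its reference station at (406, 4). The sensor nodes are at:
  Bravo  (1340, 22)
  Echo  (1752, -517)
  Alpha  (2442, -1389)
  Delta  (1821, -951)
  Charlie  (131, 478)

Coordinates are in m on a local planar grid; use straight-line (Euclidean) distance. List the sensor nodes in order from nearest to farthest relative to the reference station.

Charlie, Bravo, Echo, Delta, Alpha

Distance from the reference station at (406, 4) to each:
Charlie (131, 478): 548.0 m
Bravo (1340, 22): 934.2 m
Echo (1752, -517): 1443.3 m
Delta (1821, -951): 1707.1 m
Alpha (2442, -1389): 2466.9 m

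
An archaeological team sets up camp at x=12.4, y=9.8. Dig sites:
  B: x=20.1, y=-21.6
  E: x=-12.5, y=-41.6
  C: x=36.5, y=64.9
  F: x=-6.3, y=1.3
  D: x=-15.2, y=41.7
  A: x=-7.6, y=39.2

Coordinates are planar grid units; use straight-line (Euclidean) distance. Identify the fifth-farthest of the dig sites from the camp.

Distances from the camp (x=12.4, y=9.8):
C: 60.1
E: 57.1
D: 42.2
A: 35.6
B: 32.3
F: 20.5
The fifth-farthest is B at 32.3.

B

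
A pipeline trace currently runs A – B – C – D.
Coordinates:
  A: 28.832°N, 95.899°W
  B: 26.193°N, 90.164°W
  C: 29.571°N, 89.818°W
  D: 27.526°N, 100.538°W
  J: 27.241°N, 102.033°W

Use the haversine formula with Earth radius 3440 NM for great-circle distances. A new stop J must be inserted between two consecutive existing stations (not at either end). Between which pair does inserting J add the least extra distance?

Added distance for inserting J between each consecutive pair:
A–B: 634.2 NM
B–C: 1095.5 NM
C–D: 162.9 NM
Smallest added distance is 162.9 NM, inserting between C and D.

between C and D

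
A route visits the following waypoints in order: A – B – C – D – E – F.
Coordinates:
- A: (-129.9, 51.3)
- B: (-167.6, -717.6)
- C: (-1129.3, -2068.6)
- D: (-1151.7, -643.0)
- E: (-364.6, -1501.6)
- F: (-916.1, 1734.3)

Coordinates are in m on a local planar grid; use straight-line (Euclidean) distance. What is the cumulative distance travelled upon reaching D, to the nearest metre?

3854 m

Leg distances:
A→B: 769.8 m  (cumulative 769.8 m)
B→C: 1658.3 m  (cumulative 2428.2 m)
C→D: 1425.8 m  (cumulative 3853.9 m)
Cumulative distance at D ≈ 3854 m.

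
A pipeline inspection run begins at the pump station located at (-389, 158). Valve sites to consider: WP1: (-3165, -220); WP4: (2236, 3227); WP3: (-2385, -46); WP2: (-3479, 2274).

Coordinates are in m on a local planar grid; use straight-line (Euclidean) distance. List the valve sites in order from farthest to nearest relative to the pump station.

Distances from the pump station:
WP4 (2236, 3227): 4038.5 m
WP2 (-3479, 2274): 3745.1 m
WP1 (-3165, -220): 2801.6 m
WP3 (-2385, -46): 2006.4 m

WP4, WP2, WP1, WP3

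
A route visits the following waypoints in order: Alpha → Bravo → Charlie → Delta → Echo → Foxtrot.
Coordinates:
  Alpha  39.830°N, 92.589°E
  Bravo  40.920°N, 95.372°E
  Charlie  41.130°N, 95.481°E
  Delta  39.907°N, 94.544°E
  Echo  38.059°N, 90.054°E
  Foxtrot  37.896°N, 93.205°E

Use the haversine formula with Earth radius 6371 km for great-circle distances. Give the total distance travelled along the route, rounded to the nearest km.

1163 km

Leg distances:
Alpha→Bravo: 265.1 km  (cumulative 265.1 km)
Bravo→Charlie: 25.1 km  (cumulative 290.1 km)
Charlie→Delta: 157.4 km  (cumulative 447.5 km)
Delta→Echo: 439.1 km  (cumulative 886.6 km)
Echo→Foxtrot: 276.8 km  (cumulative 1163.3 km)
Total route length ≈ 1163 km.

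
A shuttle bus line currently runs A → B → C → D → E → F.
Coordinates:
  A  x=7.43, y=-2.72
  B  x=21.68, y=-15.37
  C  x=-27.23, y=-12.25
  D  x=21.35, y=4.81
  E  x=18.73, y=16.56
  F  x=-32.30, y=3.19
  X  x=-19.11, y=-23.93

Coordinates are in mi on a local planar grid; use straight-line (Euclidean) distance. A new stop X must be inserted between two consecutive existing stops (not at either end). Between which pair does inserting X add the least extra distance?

between B and C

Added distance for inserting X between each consecutive pair:
A–B: 56.6 mi
B–C: 6.9 mi
C–D: 12.4 mi
D–E: 93.0 mi
E–F: 32.8 mi
Smallest added distance is 6.9 mi, inserting between B and C.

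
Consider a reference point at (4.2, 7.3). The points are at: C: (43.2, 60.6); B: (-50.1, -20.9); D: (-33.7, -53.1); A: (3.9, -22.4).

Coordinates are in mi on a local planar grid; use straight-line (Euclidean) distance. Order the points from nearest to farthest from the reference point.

Distances from the reference point:
A (3.9, -22.4): 29.7 mi
B (-50.1, -20.9): 61.2 mi
C (43.2, 60.6): 66.0 mi
D (-33.7, -53.1): 71.3 mi

A, B, C, D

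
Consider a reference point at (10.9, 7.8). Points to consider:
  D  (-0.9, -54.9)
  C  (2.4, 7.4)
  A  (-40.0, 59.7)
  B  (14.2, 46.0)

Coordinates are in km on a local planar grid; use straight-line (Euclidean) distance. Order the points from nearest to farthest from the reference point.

C, B, D, A

Computing each straight-line distance from (10.9, 7.8):
C (2.4, 7.4): 8.5 km
B (14.2, 46.0): 38.3 km
D (-0.9, -54.9): 63.8 km
A (-40.0, 59.7): 72.7 km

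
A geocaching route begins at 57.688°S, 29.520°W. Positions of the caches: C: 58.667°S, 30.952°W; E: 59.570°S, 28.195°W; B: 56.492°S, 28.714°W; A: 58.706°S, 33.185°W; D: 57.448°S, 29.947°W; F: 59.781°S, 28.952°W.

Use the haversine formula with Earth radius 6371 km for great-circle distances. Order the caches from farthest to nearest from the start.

Computing each great-circle distance from 57.688°S, 29.520°W:
A 58.706°S, 33.185°W: 242.7 km
F 59.781°S, 28.952°W: 235.0 km
E 59.570°S, 28.195°W: 222.9 km
B 56.492°S, 28.714°W: 141.6 km
C 58.667°S, 30.952°W: 137.5 km
D 57.448°S, 29.947°W: 36.9 km

A, F, E, B, C, D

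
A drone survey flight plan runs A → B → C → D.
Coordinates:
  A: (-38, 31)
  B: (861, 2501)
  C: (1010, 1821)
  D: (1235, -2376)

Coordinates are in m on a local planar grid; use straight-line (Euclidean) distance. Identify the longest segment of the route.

Leg distances:
A→B: 2628.5 m
B→C: 696.1 m
C→D: 4203.0 m
The longest leg is C–D at 4203.0 m.

C–D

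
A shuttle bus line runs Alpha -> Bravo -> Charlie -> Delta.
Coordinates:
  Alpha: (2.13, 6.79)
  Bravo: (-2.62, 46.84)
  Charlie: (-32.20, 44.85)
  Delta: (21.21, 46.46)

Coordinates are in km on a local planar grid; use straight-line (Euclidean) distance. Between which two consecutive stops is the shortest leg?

Bravo–Charlie

Leg distances:
Alpha→Bravo: 40.3 km
Bravo→Charlie: 29.6 km
Charlie→Delta: 53.4 km
The shortest leg is Bravo–Charlie at 29.6 km.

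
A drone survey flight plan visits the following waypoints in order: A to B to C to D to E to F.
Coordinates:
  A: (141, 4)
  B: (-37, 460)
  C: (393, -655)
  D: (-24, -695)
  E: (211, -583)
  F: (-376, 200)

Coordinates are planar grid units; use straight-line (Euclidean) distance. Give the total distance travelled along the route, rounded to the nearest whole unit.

Leg distances:
A→B: 489.5  (cumulative 489.5)
B→C: 1195.0  (cumulative 1684.6)
C→D: 418.9  (cumulative 2103.5)
D→E: 260.3  (cumulative 2363.8)
E→F: 978.6  (cumulative 3342.4)
Total route length ≈ 3342.

3342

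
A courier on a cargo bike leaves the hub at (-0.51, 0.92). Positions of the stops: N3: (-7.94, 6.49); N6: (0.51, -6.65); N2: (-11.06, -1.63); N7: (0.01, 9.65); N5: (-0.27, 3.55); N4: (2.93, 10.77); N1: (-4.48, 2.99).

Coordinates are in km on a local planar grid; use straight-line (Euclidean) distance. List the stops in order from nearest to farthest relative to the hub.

Distance from the hub at (-0.51, 0.92) to each:
N5 (-0.27, 3.55): 2.6 km
N1 (-4.48, 2.99): 4.5 km
N6 (0.51, -6.65): 7.6 km
N7 (0.01, 9.65): 8.7 km
N3 (-7.94, 6.49): 9.3 km
N4 (2.93, 10.77): 10.4 km
N2 (-11.06, -1.63): 10.9 km

N5, N1, N6, N7, N3, N4, N2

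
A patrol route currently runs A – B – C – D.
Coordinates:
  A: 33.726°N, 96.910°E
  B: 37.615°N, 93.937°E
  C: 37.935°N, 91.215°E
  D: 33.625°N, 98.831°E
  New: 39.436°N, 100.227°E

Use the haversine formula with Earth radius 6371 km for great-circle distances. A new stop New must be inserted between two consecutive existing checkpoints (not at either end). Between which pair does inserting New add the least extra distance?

between C and D

Added distance for inserting New between each consecutive pair:
A–B: 774.8 km
B–C: 1140.9 km
C–D: 620.3 km
Smallest added distance is 620.3 km, inserting between C and D.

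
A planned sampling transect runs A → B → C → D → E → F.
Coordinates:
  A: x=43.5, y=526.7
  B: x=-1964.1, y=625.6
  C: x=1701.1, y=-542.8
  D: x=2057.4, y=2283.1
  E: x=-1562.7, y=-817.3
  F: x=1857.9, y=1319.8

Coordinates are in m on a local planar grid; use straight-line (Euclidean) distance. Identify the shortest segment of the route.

A–B

Leg distances:
A→B: 2010.0 m
B→C: 3846.9 m
C→D: 2848.3 m
D→E: 4766.3 m
E→F: 4033.3 m
The shortest leg is A–B at 2010.0 m.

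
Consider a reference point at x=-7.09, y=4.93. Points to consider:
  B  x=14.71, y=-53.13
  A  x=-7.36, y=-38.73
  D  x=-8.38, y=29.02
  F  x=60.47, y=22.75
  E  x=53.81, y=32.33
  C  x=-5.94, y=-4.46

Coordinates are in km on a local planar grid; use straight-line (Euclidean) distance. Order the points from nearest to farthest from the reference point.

C, D, A, B, E, F

Distances from the reference point:
C x=-5.94, y=-4.46: 9.5 km
D x=-8.38, y=29.02: 24.1 km
A x=-7.36, y=-38.73: 43.7 km
B x=14.71, y=-53.13: 62.0 km
E x=53.81, y=32.33: 66.8 km
F x=60.47, y=22.75: 69.9 km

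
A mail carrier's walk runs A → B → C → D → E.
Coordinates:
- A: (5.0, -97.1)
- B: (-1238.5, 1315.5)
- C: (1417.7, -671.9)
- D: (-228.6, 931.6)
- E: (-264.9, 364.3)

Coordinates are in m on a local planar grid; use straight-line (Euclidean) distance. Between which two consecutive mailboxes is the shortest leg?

Leg distances:
A→B: 1881.9 m
B→C: 3317.4 m
C→D: 2298.2 m
D→E: 568.5 m
The shortest leg is D–E at 568.5 m.

D–E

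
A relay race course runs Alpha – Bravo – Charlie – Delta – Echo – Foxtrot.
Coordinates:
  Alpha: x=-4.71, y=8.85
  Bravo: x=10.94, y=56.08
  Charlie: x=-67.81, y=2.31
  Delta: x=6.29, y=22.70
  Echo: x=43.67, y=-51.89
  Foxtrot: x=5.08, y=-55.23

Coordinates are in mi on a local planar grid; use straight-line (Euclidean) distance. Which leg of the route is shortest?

Leg distances:
Alpha→Bravo: 49.8 mi
Bravo→Charlie: 95.4 mi
Charlie→Delta: 76.9 mi
Delta→Echo: 83.4 mi
Echo→Foxtrot: 38.7 mi
The shortest leg is Echo–Foxtrot at 38.7 mi.

Echo–Foxtrot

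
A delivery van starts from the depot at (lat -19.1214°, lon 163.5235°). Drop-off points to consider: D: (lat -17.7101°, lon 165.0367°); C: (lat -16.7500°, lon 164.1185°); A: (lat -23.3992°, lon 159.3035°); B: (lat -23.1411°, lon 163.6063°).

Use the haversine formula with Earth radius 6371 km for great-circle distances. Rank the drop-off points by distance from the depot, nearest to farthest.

Distances from the depot:
D (lat -17.7101°, lon 165.0367°): 223.9 km
C (lat -16.7500°, lon 164.1185°): 271.1 km
B (lat -23.1411°, lon 163.6063°): 447.1 km
A (lat -23.3992°, lon 159.3035°): 646.0 km

D, C, B, A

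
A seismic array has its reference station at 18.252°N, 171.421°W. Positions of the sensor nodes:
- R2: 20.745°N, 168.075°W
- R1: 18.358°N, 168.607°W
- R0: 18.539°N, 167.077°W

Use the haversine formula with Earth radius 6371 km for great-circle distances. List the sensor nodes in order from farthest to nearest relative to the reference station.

R0, R2, R1

Computing each great-circle distance from 18.252°N, 171.421°W:
R0 18.539°N, 167.077°W: 459.4 km
R2 20.745°N, 168.075°W: 447.0 km
R1 18.358°N, 168.607°W: 297.3 km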